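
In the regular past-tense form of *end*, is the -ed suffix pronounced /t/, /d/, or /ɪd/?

/ɪd/

The stem *end* ends in /t/ or /d/.
The -ed suffix is realized as /ɪd/ after /t, d/; as /t/ after other voiceless consonants; and as /d/ after other voiced sounds.
So -ed on *end* is pronounced /ɪd/.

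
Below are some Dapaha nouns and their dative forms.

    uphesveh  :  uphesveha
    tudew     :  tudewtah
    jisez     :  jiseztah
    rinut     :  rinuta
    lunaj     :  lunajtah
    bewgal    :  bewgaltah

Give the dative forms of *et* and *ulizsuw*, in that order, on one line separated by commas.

The suffix is conditioned by the final consonant: -a when the stem ends in a voiceless consonant (*uphesveh*, *rinut*); -tah when the stem ends in a voiced consonant (*tudew*, *jisez*, *lunaj*, *bewgal*).
The final consonant of *et* is /t/, which is voiceless, so the suffix is -a, giving *eta*.
The final consonant of *ulizsuw* is /w/, which is voiced, so the suffix is -tah, giving *ulizsuwtah*.

eta, ulizsuwtah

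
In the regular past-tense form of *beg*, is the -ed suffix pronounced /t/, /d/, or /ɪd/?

/d/

The stem *beg* ends in a voiced sound other than /d/.
The -ed suffix is realized as /ɪd/ after /t, d/; as /t/ after other voiceless consonants; and as /d/ after other voiced sounds.
So -ed on *beg* is pronounced /d/.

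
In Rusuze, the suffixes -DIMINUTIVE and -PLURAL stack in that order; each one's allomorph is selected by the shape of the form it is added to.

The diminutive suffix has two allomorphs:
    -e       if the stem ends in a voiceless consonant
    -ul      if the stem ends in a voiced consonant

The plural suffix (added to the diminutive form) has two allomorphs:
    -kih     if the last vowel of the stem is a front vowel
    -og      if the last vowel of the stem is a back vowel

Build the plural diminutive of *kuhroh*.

kuhrohekih

*kuhroh* — final consonant /h/ (voiceless) → -e → *kuhrohe*.
Since the last vowel of the diminutive form *kuhrohe* is /e/ (a front vowel), it takes -kih, giving *kuhrohekih*.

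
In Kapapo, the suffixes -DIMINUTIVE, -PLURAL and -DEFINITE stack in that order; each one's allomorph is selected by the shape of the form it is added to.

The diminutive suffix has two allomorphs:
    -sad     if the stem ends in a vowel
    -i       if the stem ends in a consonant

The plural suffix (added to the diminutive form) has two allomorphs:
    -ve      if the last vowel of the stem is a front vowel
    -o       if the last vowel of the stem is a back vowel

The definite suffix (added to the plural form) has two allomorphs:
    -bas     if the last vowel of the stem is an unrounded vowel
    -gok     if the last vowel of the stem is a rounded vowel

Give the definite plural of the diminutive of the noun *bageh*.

bagehivebas

The final sound of *bageh* is /h/, which is a consonant, so the diminutive suffix is -i, giving *bagehi*.
The diminutive form *bagehi* — last vowel /i/ (a front vowel) → -ve → *bagehive*.
The last vowel of the plural form *bagehive* is /e/, which is an unrounded vowel, so the definite suffix is -bas, giving *bagehivebas*.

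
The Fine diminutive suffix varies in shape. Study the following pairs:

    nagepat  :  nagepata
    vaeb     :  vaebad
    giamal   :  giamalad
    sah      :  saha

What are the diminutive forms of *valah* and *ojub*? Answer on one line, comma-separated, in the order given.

valaha, ojubad

Looking at the final consonant of each stem: -a when the stem ends in a voiceless consonant (*nagepat*, *sah*); -ad when the stem ends in a voiced consonant (*vaeb*, *giamal*).
The final consonant of *valah* is /h/, which is voiceless, so the suffix is -a, giving *valaha*.
*ojub* — final consonant /b/ (voiced) → -ad → *ojubad*.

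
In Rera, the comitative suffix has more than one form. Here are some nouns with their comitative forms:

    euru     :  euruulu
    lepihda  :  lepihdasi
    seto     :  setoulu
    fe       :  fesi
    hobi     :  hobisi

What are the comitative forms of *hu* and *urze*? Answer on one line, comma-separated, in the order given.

The alternation tracks the last vowel of the stem — -ulu when the last vowel of the stem is a rounded vowel (*euru*, *seto*); -si when the last vowel of the stem is an unrounded vowel (*lepihda*, *fe*, *hobi*).
The last vowel of *hu* is /u/, which is a rounded vowel, so the suffix is -ulu, giving *huulu*.
Since the last vowel of *urze* is /e/ (an unrounded vowel), it takes -si, giving *urzesi*.

huulu, urzesi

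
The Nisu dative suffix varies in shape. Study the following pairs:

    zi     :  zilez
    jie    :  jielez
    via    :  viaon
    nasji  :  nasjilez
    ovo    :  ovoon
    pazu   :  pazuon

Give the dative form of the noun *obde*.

obdelez

The alternation tracks the last vowel of the stem — -lez when the last vowel of the stem is a front vowel (*zi*, *jie*, *nasji*); -on when the last vowel of the stem is a back vowel (*via*, *ovo*, *pazu*).
The last vowel of *obde* is /e/, which is a front vowel, so the suffix is -lez, giving *obdelez*.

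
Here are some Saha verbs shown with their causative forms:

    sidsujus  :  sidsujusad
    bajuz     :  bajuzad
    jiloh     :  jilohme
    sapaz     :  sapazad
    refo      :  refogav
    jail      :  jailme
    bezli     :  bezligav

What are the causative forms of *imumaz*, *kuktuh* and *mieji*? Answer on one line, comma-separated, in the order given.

imumazad, kuktuhme, miejigav

Looking at the final sound of each stem: -ad when the stem ends in a sibilant (*sidsujus*, *bajuz*, *sapaz*); -me when the stem ends in a non-sibilant consonant (*jiloh*, *jail*); -gav when the stem ends in a vowel (*refo*, *bezli*).
Since the final sound of *imumaz* is /z/ (a sibilant), it takes -ad, giving *imumazad*.
Since the final sound of *kuktuh* is /h/ (a non-sibilant consonant), it takes -me, giving *kuktuhme*.
The final sound of *mieji* is /i/, which is a vowel, so the suffix is -gav, giving *miejigav*.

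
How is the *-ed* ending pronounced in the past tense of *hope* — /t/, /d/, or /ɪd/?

/t/

The stem *hope* ends in a voiceless consonant other than /t/.
The -ed suffix is realized as /ɪd/ after /t, d/; as /t/ after other voiceless consonants; and as /d/ after other voiced sounds.
So -ed on *hope* is pronounced /t/.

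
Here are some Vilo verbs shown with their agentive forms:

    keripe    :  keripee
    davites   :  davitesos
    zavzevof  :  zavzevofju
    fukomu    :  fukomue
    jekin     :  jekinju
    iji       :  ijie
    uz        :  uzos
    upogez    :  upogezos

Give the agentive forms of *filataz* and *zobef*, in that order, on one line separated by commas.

The pattern is sibilance of the final sound: -os when the stem ends in a sibilant (*davites*, *uz*, *upogez*); -ju when the stem ends in a non-sibilant consonant (*zavzevof*, *jekin*); -e when the stem ends in a vowel (*keripe*, *fukomu*, *iji*).
The final sound of *filataz* is /z/, which is a sibilant, so the suffix is -os, giving *filatazos*.
The final sound of *zobef* is /f/, which is a non-sibilant consonant, so the suffix is -ju, giving *zobefju*.

filatazos, zobefju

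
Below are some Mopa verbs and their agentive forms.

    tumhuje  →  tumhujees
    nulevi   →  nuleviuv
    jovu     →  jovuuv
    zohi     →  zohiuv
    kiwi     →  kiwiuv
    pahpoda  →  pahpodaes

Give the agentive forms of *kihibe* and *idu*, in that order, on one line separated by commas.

kihibees, iduuv

The pattern is height harmony: -uv when the last vowel of the stem is a high vowel (*nulevi*, *jovu*, *zohi*, *kiwi*); -es when the last vowel of the stem is a non-high vowel (*tumhuje*, *pahpoda*).
The last vowel of *kihibe* is /e/, which is a non-high vowel, so the suffix is -es, giving *kihibees*.
The last vowel of *idu* is /u/, which is a high vowel, so the suffix is -uv, giving *iduuv*.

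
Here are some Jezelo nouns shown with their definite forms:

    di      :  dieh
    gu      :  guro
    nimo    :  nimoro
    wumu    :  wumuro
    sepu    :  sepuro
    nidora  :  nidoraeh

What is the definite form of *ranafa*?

ranafaeh

The pattern is rounding harmony: -ro when the last vowel of the stem is a rounded vowel (*gu*, *nimo*, *wumu*, *sepu*); -eh when the last vowel of the stem is an unrounded vowel (*di*, *nidora*).
*ranafa*: last vowel = /a/, an unrounded vowel → -eh → *ranafaeh*.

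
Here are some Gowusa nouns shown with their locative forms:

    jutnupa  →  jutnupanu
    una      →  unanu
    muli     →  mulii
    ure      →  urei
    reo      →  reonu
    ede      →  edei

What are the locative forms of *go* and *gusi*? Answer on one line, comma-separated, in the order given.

Looking at the last vowel of each stem: -i when the last vowel of the stem is a front vowel (*muli*, *ure*, *ede*); -nu when the last vowel of the stem is a back vowel (*jutnupa*, *una*, *reo*).
*go* — last vowel /o/ (a back vowel) → -nu → *gonu*.
Since the last vowel of *gusi* is /i/ (a front vowel), it takes -i, giving *gusii*.

gonu, gusii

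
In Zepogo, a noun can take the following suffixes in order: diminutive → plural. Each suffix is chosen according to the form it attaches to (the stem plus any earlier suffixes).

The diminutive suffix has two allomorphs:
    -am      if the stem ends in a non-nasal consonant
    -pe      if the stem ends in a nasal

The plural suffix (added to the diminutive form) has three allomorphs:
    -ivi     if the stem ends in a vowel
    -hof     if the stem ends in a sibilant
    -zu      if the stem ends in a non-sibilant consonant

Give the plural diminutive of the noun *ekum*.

ekumpeivi

*ekum* — final consonant /m/ (a nasal) → -pe → *ekumpe*.
The final sound of the diminutive form *ekumpe* is /e/, which is a vowel, so the plural suffix is -ivi, giving *ekumpeivi*.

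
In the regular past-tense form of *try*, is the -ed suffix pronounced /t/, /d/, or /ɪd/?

/d/

The stem *try* ends in a voiced sound other than /d/.
The -ed suffix is realized as /ɪd/ after /t, d/; as /t/ after other voiceless consonants; and as /d/ after other voiced sounds.
So -ed on *try* is pronounced /d/.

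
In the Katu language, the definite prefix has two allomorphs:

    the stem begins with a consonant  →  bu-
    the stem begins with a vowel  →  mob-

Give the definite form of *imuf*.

*imuf* — first sound /i/ (a vowel) → mob- → *mobimuf*.

mobimuf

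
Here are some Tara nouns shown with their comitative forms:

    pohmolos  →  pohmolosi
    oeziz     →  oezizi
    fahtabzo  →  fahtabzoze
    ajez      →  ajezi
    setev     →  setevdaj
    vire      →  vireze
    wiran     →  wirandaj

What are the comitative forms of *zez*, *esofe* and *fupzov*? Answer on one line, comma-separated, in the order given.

The pattern is sibilance of the final sound: -i when the stem ends in a sibilant (*pohmolos*, *oeziz*, *ajez*); -daj when the stem ends in a non-sibilant consonant (*setev*, *wiran*); -ze when the stem ends in a vowel (*fahtabzo*, *vire*).
The final sound of *zez* is /z/, which is a sibilant, so the suffix is -i, giving *zezi*.
*esofe* — final sound /e/ (a vowel) → -ze → *esofeze*.
Since the final sound of *fupzov* is /v/ (a non-sibilant consonant), it takes -daj, giving *fupzovdaj*.

zezi, esofeze, fupzovdaj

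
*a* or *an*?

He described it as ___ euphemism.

The indefinite article is chosen by the initial *sound* of the following word, not its spelling.
*euphemism* begins with the sound /juː/ (eu pronounced /juː/) — a consonant sound.
So the article is *a*: He described it as a euphemism.

a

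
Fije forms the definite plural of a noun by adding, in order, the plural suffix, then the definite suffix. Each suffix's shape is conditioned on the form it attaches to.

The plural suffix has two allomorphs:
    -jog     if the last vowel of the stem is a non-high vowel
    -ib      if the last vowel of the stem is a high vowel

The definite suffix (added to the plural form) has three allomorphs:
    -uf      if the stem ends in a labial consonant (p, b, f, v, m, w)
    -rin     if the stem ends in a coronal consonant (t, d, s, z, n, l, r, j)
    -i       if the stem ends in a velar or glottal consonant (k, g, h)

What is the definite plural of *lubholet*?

*lubholet* — last vowel /e/ (a non-high vowel) → -jog → *lubholetjog*.
The final consonant of the plural form *lubholetjog* is /g/, which is velar/glottal, so the definite suffix is -i, giving *lubholetjogi*.

lubholetjogi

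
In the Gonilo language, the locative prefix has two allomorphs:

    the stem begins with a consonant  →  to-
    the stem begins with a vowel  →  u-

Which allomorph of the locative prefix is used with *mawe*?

to-

*mawe*: first sound = /m/, a consonant → to-.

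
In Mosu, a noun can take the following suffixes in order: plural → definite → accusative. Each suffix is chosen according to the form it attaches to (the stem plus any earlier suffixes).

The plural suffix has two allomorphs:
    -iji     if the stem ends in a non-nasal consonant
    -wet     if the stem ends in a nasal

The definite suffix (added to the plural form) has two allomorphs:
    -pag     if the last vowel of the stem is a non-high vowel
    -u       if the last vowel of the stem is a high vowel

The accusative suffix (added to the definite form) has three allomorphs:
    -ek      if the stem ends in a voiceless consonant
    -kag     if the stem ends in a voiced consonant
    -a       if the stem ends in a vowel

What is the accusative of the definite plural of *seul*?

seulijiua

*seul* — final consonant /l/ (non-nasal) → -iji → *seuliji*.
Since the last vowel of the plural form *seuliji* is /i/ (a high vowel), it takes -u, giving *seulijiu*.
Since the final sound of the definite form *seulijiu* is /u/ (a vowel), it takes -a, giving *seulijiua*.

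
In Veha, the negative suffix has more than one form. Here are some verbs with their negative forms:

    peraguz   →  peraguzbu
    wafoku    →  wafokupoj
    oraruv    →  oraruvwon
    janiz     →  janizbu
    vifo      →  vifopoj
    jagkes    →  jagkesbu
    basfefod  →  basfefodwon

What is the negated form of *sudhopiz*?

sudhopizbu

The alternation tracks the final sound of the stem — -bu when the stem ends in a sibilant (*peraguz*, *janiz*, *jagkes*); -won when the stem ends in a non-sibilant consonant (*oraruv*, *basfefod*); -poj when the stem ends in a vowel (*wafoku*, *vifo*).
Since the final sound of *sudhopiz* is /z/ (a sibilant), it takes -bu, giving *sudhopizbu*.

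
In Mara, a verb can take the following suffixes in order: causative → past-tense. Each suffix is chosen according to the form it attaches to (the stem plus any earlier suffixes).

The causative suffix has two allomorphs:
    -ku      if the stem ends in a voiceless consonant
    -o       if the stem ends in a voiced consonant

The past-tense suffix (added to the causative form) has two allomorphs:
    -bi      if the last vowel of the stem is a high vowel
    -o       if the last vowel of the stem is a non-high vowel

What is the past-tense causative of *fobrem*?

fobremoo

*fobrem*: final consonant = /m/, voiced → -o → *fobremo*.
The causative form *fobremo* — last vowel /o/ (a non-high vowel) → -o → *fobremoo*.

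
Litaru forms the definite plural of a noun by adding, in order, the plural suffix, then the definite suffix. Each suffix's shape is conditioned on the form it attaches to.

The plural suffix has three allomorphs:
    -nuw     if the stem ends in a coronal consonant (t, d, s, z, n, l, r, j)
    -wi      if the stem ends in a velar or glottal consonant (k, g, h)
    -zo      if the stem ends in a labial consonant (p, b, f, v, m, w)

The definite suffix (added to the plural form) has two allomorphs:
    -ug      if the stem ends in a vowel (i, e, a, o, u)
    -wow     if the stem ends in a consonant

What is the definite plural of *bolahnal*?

bolahnalnuwwow

*bolahnal*: final consonant = /l/, coronal → -nuw → *bolahnalnuw*.
The plural form *bolahnalnuw* — final sound /w/ (a consonant) → -wow → *bolahnalnuwwow*.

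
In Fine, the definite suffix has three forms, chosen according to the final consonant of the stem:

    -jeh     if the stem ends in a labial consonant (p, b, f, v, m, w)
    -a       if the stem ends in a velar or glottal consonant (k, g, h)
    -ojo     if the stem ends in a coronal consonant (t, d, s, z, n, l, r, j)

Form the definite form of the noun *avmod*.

*avmod* — final consonant /d/ (coronal) → -ojo → *avmodojo*.

avmodojo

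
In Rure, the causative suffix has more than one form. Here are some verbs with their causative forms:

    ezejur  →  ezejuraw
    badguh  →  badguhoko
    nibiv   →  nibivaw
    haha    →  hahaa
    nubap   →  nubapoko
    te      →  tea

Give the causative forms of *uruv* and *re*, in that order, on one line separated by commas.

The alternation tracks the final sound of the stem — -oko when the stem ends in a voiceless consonant (*badguh*, *nubap*); -aw when the stem ends in a voiced consonant (*ezejur*, *nibiv*); -a when the stem ends in a vowel (*haha*, *te*).
*uruv* — final sound /v/ (a voiced consonant) → -aw → *uruvaw*.
*re* — final sound /e/ (a vowel) → -a → *rea*.

uruvaw, rea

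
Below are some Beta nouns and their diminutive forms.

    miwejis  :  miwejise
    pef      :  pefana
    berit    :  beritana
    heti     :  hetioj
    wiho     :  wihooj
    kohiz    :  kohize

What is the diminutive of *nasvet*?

The suffix is conditioned by the final sound: -e when the stem ends in a sibilant (*miwejis*, *kohiz*); -ana when the stem ends in a non-sibilant consonant (*pef*, *berit*); -oj when the stem ends in a vowel (*heti*, *wiho*).
*nasvet* — final sound /t/ (a non-sibilant consonant) → -ana → *nasvetana*.

nasvetana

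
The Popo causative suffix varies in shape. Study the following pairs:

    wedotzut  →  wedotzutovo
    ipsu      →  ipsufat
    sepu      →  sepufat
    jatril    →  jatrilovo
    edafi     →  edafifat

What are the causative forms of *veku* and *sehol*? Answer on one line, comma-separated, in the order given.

The alternation tracks the final sound of the stem — -ovo when the stem ends in a consonant (*wedotzut*, *jatril*); -fat when the stem ends in a vowel (*ipsu*, *sepu*, *edafi*).
The final sound of *veku* is /u/, which is a vowel, so the suffix is -fat, giving *vekufat*.
*sehol*: final sound = /l/, a consonant → -ovo → *seholovo*.

vekufat, seholovo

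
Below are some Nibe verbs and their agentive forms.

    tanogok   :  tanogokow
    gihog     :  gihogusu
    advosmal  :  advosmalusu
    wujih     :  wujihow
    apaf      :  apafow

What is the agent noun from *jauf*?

jaufow

The alternation tracks the final consonant of the stem — -ow when the stem ends in a voiceless consonant (*tanogok*, *wujih*, *apaf*); -usu when the stem ends in a voiced consonant (*gihog*, *advosmal*).
Since the final consonant of *jauf* is /f/ (voiceless), it takes -ow, giving *jaufow*.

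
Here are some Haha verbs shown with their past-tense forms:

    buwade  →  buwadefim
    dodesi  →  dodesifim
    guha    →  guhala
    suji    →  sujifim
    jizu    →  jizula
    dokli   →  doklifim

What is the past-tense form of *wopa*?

The alternation tracks the last vowel of the stem — -fim when the last vowel of the stem is a front vowel (*buwade*, *dodesi*, *suji*, *dokli*); -la when the last vowel of the stem is a back vowel (*guha*, *jizu*).
Since the last vowel of *wopa* is /a/ (a back vowel), it takes -la, giving *wopala*.

wopala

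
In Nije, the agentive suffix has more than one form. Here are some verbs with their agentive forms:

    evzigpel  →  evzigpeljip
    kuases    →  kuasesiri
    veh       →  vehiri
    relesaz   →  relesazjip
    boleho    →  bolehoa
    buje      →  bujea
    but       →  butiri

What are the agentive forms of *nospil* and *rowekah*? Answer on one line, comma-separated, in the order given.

nospiljip, rowekahiri

The alternation tracks the final sound of the stem — -iri when the stem ends in a voiceless consonant (*kuases*, *veh*, *but*); -jip when the stem ends in a voiced consonant (*evzigpel*, *relesaz*); -a when the stem ends in a vowel (*boleho*, *buje*).
*nospil*: final sound = /l/, a voiced consonant → -jip → *nospiljip*.
Since the final sound of *rowekah* is /h/ (a voiceless consonant), it takes -iri, giving *rowekahiri*.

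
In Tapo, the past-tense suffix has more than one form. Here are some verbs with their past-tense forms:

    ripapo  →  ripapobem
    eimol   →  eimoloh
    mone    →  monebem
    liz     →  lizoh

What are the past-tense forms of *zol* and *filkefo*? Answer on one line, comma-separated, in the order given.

Looking at the final sound of each stem: -oh when the stem ends in a consonant (*eimol*, *liz*); -bem when the stem ends in a vowel (*ripapo*, *mone*).
*zol* — final sound /l/ (a consonant) → -oh → *zoloh*.
*filkefo*: final sound = /o/, a vowel → -bem → *filkefobem*.

zoloh, filkefobem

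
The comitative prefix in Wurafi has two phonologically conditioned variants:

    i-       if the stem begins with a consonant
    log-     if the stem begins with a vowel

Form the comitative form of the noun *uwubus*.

*uwubus* — first sound /u/ (a vowel) → log- → *loguwubus*.

loguwubus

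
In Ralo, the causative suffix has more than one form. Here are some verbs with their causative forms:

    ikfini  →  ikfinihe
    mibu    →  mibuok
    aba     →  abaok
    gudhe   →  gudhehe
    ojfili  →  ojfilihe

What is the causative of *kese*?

kesehe

The suffix is conditioned by the last vowel: -he when the last vowel of the stem is a front vowel (*ikfini*, *gudhe*, *ojfili*); -ok when the last vowel of the stem is a back vowel (*mibu*, *aba*).
*kese* — last vowel /e/ (a front vowel) → -he → *kesehe*.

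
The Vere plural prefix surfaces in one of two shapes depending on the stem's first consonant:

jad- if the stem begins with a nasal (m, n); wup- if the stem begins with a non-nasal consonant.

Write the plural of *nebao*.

jadnebao

The first consonant of *nebao* is /n/, which is a nasal, so the prefix is jad-, giving *jadnebao*.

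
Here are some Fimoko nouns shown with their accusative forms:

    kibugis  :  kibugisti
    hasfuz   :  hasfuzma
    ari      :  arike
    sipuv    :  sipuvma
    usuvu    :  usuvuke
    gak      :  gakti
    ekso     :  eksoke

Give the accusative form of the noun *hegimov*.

hegimovma

The alternation tracks the final sound of the stem — -ti when the stem ends in a voiceless consonant (*kibugis*, *gak*); -ma when the stem ends in a voiced consonant (*hasfuz*, *sipuv*); -ke when the stem ends in a vowel (*ari*, *usuvu*, *ekso*).
The final sound of *hegimov* is /v/, which is a voiced consonant, so the suffix is -ma, giving *hegimovma*.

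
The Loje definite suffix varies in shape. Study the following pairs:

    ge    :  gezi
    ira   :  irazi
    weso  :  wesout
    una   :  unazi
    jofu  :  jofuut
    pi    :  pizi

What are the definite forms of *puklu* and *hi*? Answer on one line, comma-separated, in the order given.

Looking at the last vowel of each stem: -ut when the last vowel of the stem is a rounded vowel (*weso*, *jofu*); -zi when the last vowel of the stem is an unrounded vowel (*ge*, *ira*, *una*, *pi*).
Since the last vowel of *puklu* is /u/ (a rounded vowel), it takes -ut, giving *pukluut*.
Since the last vowel of *hi* is /i/ (an unrounded vowel), it takes -zi, giving *hizi*.

pukluut, hizi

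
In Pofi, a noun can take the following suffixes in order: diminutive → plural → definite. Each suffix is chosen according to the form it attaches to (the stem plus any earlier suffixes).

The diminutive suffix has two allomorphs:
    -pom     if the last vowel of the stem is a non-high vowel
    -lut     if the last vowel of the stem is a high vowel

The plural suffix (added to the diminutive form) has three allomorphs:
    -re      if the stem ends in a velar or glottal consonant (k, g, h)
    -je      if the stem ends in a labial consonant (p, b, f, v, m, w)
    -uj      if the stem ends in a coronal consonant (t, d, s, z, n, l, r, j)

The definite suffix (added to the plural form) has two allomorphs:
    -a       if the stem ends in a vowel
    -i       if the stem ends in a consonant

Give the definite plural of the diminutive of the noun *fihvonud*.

Since the last vowel of *fihvonud* is /u/ (a high vowel), it takes -lut, giving *fihvonudlut*.
Since the final consonant of the diminutive form *fihvonudlut* is /t/ (coronal), it takes -uj, giving *fihvonudlutuj*.
Since the final sound of the plural form *fihvonudlutuj* is /j/ (a consonant), it takes -i, giving *fihvonudlutuji*.

fihvonudlutuji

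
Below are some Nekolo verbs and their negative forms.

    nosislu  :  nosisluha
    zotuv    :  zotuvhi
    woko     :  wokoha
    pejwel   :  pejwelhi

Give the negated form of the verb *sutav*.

The suffix is conditioned by the final sound: -hi when the stem ends in a consonant (*zotuv*, *pejwel*); -ha when the stem ends in a vowel (*nosislu*, *woko*).
The final sound of *sutav* is /v/, which is a consonant, so the suffix is -hi, giving *sutavhi*.

sutavhi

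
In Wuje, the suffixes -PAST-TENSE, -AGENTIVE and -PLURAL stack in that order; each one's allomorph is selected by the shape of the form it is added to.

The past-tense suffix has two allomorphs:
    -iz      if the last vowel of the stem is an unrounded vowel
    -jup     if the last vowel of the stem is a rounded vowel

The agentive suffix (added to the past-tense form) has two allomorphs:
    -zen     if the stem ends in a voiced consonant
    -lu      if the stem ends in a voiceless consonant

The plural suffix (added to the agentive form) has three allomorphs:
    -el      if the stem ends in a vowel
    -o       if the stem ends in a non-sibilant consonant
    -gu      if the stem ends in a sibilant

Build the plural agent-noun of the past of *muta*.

mutaizzeno

*muta*: last vowel = /a/, an unrounded vowel → -iz → *mutaiz*.
The past-tense form *mutaiz* — final consonant /z/ (voiced) → -zen → *mutaizzen*.
Since the final sound of the agentive form *mutaizzen* is /n/ (a non-sibilant consonant), it takes -o, giving *mutaizzeno*.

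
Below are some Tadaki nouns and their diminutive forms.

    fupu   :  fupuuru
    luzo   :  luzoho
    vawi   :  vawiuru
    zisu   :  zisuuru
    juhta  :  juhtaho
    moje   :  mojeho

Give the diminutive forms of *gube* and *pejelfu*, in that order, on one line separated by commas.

The alternation tracks the last vowel of the stem — -uru when the last vowel of the stem is a high vowel (*fupu*, *vawi*, *zisu*); -ho when the last vowel of the stem is a non-high vowel (*luzo*, *juhta*, *moje*).
*gube* — last vowel /e/ (a non-high vowel) → -ho → *gubeho*.
*pejelfu*: last vowel = /u/, a high vowel → -uru → *pejelfuuru*.

gubeho, pejelfuuru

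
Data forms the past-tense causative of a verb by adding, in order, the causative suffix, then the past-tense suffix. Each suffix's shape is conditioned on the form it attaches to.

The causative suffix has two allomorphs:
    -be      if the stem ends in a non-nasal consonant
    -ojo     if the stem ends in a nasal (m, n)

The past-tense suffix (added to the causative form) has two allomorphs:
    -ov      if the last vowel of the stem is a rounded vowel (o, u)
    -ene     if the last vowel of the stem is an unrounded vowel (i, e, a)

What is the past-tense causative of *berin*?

berinojoov

*berin* — final consonant /n/ (a nasal) → -ojo → *berinojo*.
The last vowel of the causative form *berinojo* is /o/, which is a rounded vowel, so the past-tense suffix is -ov, giving *berinojoov*.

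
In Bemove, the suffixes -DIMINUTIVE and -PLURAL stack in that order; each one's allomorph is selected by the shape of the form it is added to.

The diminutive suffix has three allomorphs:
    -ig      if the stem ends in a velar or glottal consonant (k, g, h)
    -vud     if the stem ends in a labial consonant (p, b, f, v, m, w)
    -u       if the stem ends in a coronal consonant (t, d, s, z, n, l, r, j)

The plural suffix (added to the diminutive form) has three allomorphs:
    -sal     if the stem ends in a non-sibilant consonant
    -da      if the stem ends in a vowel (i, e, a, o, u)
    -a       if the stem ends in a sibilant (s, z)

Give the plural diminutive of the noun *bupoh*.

bupohigsal

The final consonant of *bupoh* is /h/, which is velar/glottal, so the diminutive suffix is -ig, giving *bupohig*.
The final sound of the diminutive form *bupohig* is /g/, which is a non-sibilant consonant, so the plural suffix is -sal, giving *bupohigsal*.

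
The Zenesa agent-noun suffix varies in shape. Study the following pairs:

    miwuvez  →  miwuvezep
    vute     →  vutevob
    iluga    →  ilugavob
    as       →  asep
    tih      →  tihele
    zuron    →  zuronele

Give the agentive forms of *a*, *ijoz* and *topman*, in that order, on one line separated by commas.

The alternation tracks the final sound of the stem — -ep when the stem ends in a sibilant (*miwuvez*, *as*); -ele when the stem ends in a non-sibilant consonant (*tih*, *zuron*); -vob when the stem ends in a vowel (*vute*, *iluga*).
The final sound of *a* is /a/, which is a vowel, so the suffix is -vob, giving *avob*.
The final sound of *ijoz* is /z/, which is a sibilant, so the suffix is -ep, giving *ijozep*.
The final sound of *topman* is /n/, which is a non-sibilant consonant, so the suffix is -ele, giving *topmanele*.

avob, ijozep, topmanele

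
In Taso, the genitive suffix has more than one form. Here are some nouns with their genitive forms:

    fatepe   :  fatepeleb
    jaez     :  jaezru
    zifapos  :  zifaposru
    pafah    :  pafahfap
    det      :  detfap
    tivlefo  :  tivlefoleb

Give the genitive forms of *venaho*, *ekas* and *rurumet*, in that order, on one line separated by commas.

Looking at the final sound of each stem: -ru when the stem ends in a sibilant (*jaez*, *zifapos*); -fap when the stem ends in a non-sibilant consonant (*pafah*, *det*); -leb when the stem ends in a vowel (*fatepe*, *tivlefo*).
Since the final sound of *venaho* is /o/ (a vowel), it takes -leb, giving *venaholeb*.
*ekas*: final sound = /s/, a sibilant → -ru → *ekasru*.
*rurumet* — final sound /t/ (a non-sibilant consonant) → -fap → *rurumetfap*.

venaholeb, ekasru, rurumetfap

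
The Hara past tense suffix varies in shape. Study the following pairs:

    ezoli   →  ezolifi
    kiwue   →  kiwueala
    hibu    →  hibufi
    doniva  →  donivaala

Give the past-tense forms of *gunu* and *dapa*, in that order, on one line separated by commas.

The suffix is conditioned by the last vowel: -fi when the last vowel of the stem is a high vowel (*ezoli*, *hibu*); -ala when the last vowel of the stem is a non-high vowel (*kiwue*, *doniva*).
Since the last vowel of *gunu* is /u/ (a high vowel), it takes -fi, giving *gunufi*.
Since the last vowel of *dapa* is /a/ (a non-high vowel), it takes -ala, giving *dapaala*.

gunufi, dapaala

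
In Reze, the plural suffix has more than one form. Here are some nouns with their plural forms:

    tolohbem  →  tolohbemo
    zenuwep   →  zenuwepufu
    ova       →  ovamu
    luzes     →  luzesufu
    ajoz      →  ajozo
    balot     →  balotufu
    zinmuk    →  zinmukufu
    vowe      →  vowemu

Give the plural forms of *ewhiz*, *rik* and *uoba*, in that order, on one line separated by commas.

ewhizo, rikufu, uobamu

The suffix is conditioned by the final sound: -ufu when the stem ends in a voiceless consonant (*zenuwep*, *luzes*, *balot*, *zinmuk*); -o when the stem ends in a voiced consonant (*tolohbem*, *ajoz*); -mu when the stem ends in a vowel (*ova*, *vowe*).
*ewhiz* — final sound /z/ (a voiced consonant) → -o → *ewhizo*.
*rik*: final sound = /k/, a voiceless consonant → -ufu → *rikufu*.
Since the final sound of *uoba* is /a/ (a vowel), it takes -mu, giving *uobamu*.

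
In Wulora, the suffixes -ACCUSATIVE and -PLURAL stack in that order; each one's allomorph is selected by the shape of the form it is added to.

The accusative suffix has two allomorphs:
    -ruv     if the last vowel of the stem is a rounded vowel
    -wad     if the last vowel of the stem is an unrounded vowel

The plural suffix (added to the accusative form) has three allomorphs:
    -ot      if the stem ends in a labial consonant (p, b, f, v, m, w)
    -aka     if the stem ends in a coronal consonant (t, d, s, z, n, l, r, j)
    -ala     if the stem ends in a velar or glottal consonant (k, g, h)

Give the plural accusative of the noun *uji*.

The last vowel of *uji* is /i/, which is an unrounded vowel, so the accusative suffix is -wad, giving *ujiwad*.
The accusative form *ujiwad*: final consonant = /d/, coronal → -aka → *ujiwadaka*.

ujiwadaka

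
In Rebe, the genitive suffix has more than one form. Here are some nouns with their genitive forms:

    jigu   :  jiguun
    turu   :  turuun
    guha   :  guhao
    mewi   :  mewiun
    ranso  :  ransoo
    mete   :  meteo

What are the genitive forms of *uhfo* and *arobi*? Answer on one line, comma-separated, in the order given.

uhfoo, arobiun

Looking at the last vowel of each stem: -un when the last vowel of the stem is a high vowel (*jigu*, *turu*, *mewi*); -o when the last vowel of the stem is a non-high vowel (*guha*, *ranso*, *mete*).
Since the last vowel of *uhfo* is /o/ (a non-high vowel), it takes -o, giving *uhfoo*.
*arobi*: last vowel = /i/, a high vowel → -un → *arobiun*.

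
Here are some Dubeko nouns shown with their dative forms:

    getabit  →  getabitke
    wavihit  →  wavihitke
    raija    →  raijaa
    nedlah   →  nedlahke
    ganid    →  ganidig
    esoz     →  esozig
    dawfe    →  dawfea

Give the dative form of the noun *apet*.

The alternation tracks the final sound of the stem — -ke when the stem ends in a voiceless consonant (*getabit*, *wavihit*, *nedlah*); -ig when the stem ends in a voiced consonant (*ganid*, *esoz*); -a when the stem ends in a vowel (*raija*, *dawfe*).
*apet*: final sound = /t/, a voiceless consonant → -ke → *apetke*.

apetke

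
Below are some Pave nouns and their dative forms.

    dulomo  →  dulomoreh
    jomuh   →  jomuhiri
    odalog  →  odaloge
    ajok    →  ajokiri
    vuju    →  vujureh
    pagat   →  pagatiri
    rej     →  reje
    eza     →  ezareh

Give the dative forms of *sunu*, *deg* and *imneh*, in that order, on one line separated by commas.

sunureh, dege, imnehiri

The suffix is conditioned by the final sound: -iri when the stem ends in a voiceless consonant (*jomuh*, *ajok*, *pagat*); -e when the stem ends in a voiced consonant (*odalog*, *rej*); -reh when the stem ends in a vowel (*dulomo*, *vuju*, *eza*).
*sunu* — final sound /u/ (a vowel) → -reh → *sunureh*.
*deg*: final sound = /g/, a voiced consonant → -e → *dege*.
*imneh*: final sound = /h/, a voiceless consonant → -iri → *imnehiri*.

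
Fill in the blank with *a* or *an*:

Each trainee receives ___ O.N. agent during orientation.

an

The indefinite article is chosen by the initial *sound* of the following word, not its spelling.
The initialism *O.N.* is read letter by letter; the first letter, O, is pronounced /oʊ/, which begins with a vowel sound.
So the article is *an*: Each trainee receives an O.N. agent during orientation.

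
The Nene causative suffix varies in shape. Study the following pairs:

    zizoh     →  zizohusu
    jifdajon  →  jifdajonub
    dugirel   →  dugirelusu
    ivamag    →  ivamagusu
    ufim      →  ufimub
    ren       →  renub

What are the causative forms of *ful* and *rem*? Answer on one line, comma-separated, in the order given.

The suffix is conditioned by the final consonant: -ub when the stem ends in a nasal (*jifdajon*, *ufim*, *ren*); -usu when the stem ends in a non-nasal consonant (*zizoh*, *dugirel*, *ivamag*).
Since the final consonant of *ful* is /l/ (non-nasal), it takes -usu, giving *fulusu*.
*rem* — final consonant /m/ (a nasal) → -ub → *remub*.

fulusu, remub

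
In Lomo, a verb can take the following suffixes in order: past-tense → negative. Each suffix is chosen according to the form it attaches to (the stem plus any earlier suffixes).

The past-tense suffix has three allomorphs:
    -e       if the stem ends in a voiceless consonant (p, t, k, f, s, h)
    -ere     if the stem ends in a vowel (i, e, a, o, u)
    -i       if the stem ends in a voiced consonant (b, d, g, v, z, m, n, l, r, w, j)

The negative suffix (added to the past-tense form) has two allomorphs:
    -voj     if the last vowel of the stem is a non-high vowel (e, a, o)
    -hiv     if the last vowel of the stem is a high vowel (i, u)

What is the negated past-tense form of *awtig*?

awtigihiv

*awtig*: final sound = /g/, a voiced consonant → -i → *awtigi*.
The past-tense form *awtigi* — last vowel /i/ (a high vowel) → -hiv → *awtigihiv*.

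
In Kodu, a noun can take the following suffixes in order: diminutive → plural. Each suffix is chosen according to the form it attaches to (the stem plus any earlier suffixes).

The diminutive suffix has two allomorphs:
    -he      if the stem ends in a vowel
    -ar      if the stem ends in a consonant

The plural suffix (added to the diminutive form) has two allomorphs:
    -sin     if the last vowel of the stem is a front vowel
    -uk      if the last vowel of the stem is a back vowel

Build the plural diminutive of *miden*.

Since the final sound of *miden* is /n/ (a consonant), it takes -ar, giving *midenar*.
The last vowel of the diminutive form *midenar* is /a/, which is a back vowel, so the plural suffix is -uk, giving *midenaruk*.

midenaruk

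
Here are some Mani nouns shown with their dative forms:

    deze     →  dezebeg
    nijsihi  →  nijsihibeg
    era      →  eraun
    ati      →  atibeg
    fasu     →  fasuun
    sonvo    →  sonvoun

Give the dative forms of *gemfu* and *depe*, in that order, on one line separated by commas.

gemfuun, depebeg

The alternation tracks the last vowel of the stem — -beg when the last vowel of the stem is a front vowel (*deze*, *nijsihi*, *ati*); -un when the last vowel of the stem is a back vowel (*era*, *fasu*, *sonvo*).
Since the last vowel of *gemfu* is /u/ (a back vowel), it takes -un, giving *gemfuun*.
*depe* — last vowel /e/ (a front vowel) → -beg → *depebeg*.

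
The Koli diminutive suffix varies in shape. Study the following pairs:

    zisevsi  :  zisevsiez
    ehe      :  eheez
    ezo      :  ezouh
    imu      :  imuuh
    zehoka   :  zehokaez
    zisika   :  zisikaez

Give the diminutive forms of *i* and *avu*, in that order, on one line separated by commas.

iez, avuuh

The alternation tracks the last vowel of the stem — -uh when the last vowel of the stem is a rounded vowel (*ezo*, *imu*); -ez when the last vowel of the stem is an unrounded vowel (*zisevsi*, *ehe*, *zehoka*, *zisika*).
Since the last vowel of *i* is /i/ (an unrounded vowel), it takes -ez, giving *iez*.
The last vowel of *avu* is /u/, which is a rounded vowel, so the suffix is -uh, giving *avuuh*.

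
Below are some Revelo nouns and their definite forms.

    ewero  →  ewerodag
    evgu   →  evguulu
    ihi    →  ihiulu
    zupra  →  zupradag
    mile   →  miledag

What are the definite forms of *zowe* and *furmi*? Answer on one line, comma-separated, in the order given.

zowedag, furmiulu

The pattern is height harmony: -ulu when the last vowel of the stem is a high vowel (*evgu*, *ihi*); -dag when the last vowel of the stem is a non-high vowel (*ewero*, *zupra*, *mile*).
The last vowel of *zowe* is /e/, which is a non-high vowel, so the suffix is -dag, giving *zowedag*.
The last vowel of *furmi* is /i/, which is a high vowel, so the suffix is -ulu, giving *furmiulu*.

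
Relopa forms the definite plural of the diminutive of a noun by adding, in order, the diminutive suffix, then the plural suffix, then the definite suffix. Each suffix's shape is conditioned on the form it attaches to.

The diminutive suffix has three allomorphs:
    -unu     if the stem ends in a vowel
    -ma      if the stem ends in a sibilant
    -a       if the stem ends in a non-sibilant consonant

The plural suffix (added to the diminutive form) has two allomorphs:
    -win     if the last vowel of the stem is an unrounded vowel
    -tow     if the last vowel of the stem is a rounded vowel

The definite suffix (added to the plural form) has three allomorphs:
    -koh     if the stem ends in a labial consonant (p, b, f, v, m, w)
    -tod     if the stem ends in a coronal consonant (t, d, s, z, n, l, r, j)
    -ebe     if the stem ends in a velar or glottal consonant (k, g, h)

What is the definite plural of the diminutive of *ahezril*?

ahezrilawintod

*ahezril* — final sound /l/ (a non-sibilant consonant) → -a → *ahezrila*.
The last vowel of the diminutive form *ahezrila* is /a/, which is an unrounded vowel, so the plural suffix is -win, giving *ahezrilawin*.
Since the final consonant of the plural form *ahezrilawin* is /n/ (coronal), it takes -tod, giving *ahezrilawintod*.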